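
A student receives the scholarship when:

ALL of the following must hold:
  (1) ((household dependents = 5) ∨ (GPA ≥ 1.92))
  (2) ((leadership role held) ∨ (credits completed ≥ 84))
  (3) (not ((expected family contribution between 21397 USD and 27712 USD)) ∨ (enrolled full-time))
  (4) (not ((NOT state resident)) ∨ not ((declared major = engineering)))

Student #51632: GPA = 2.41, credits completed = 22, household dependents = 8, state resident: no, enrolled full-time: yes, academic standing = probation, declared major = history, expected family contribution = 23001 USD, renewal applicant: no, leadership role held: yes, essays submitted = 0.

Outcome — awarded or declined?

Atomic conditions:
  household dependents = 5: 8 == 5 is false
  GPA ≥ 1.92: 2.41 ≥ 1.92 is true
  leadership role held: yes → true
  credits completed ≥ 84: 22 ≥ 84 is false
  expected family contribution between 21397 USD and 27712 USD: 23001 in [21397, 27712] is true
  enrolled full-time: yes → true
  NOT state resident: no → true
  declared major = engineering: history == engineering is false
Combine:
[1] false OR true = true
[2] true OR false = true
[3.1] NOT true = false
[3] false OR true = true
[4.1] NOT true = false
[4.2] NOT false = true
[4] false OR true = true
[root] true AND true AND true AND true = true
Overall: true → awarded

Awarded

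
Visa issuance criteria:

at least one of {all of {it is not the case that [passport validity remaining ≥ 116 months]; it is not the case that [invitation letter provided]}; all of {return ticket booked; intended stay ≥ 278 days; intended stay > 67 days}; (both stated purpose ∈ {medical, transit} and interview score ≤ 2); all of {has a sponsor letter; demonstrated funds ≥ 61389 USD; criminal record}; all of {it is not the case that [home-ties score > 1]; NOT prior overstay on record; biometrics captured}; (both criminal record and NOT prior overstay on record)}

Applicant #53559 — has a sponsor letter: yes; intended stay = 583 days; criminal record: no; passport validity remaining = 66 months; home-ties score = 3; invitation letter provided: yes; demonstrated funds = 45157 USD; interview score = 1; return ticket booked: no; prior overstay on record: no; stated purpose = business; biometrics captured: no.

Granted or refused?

Atomic conditions:
  passport validity remaining ≥ 116 months: 66 ≥ 116 is false
  invitation letter provided: yes → true
  return ticket booked: no → false
  intended stay ≥ 278 days: 583 ≥ 278 is true
  intended stay > 67 days: 583 > 67 is true
  stated purpose ∈ {medical, transit}: business is not in the set → false
  interview score ≤ 2: 1 ≤ 2 is true
  has a sponsor letter: yes → true
  demonstrated funds ≥ 61389 USD: 45157 ≥ 61389 is false
  criminal record: no → false
  home-ties score > 1: 3 > 1 is true
  NOT prior overstay on record: no → true
  biometrics captured: no → false
Combine:
[1.1] NOT false = true
[1.2] NOT true = false
[1] true AND false = false
[2] false AND true AND true = false
[3] false AND true = false
[4] true AND false AND false = false
[5.1] NOT true = false
[5] false AND true AND false = false
[6] false AND true = false
[root] false OR false OR false OR false OR false OR false = false
Overall: false → refused

Refused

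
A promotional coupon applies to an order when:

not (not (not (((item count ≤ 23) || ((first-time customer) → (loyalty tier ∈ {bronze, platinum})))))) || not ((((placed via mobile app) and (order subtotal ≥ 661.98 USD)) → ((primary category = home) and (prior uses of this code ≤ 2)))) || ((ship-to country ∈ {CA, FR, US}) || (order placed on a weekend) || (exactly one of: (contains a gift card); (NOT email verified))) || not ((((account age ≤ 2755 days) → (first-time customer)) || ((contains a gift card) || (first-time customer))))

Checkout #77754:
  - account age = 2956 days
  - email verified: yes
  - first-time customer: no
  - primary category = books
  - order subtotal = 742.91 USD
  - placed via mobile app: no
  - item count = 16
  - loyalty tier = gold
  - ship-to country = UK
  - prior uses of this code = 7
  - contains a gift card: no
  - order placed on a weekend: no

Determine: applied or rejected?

Rejected

Atomic conditions:
  item count ≤ 23: 16 ≤ 23 is true
  first-time customer: no → false
  loyalty tier ∈ {bronze, platinum}: gold is not in the set → false
  placed via mobile app: no → false
  order subtotal ≥ 661.98 USD: 742.91 ≥ 661.98 is true
  primary category = home: books == home is false
  prior uses of this code ≤ 2: 7 ≤ 2 is false
  ship-to country ∈ {CA, FR, US}: UK is not in the set → false
  order placed on a weekend: no → false
  contains a gift card: no → false
  NOT email verified: yes → false
  account age ≤ 2755 days: 2956 ≤ 2755 is false
Combine:
[1.1.1.1.2] false → false (antecedent false ⇒ implication holds) = true
[1.1.1.1] true OR true = true
[1.1.1] NOT true = false
[1.1] NOT false = true
[1] NOT true = false
[2.1.1] false AND true = false
[2.1.2] false AND false = false
[2.1] false → false (antecedent false ⇒ implication holds) = true
[2] NOT true = false
[3.3] exactly-one(false, false) = false
[3] false OR false OR false = false
[4.1.1] false → false (antecedent false ⇒ implication holds) = true
[4.1.2] false OR false = false
[4.1] true OR false = true
[4] NOT true = false
[root] false OR false OR false OR false = false
Overall: false → rejected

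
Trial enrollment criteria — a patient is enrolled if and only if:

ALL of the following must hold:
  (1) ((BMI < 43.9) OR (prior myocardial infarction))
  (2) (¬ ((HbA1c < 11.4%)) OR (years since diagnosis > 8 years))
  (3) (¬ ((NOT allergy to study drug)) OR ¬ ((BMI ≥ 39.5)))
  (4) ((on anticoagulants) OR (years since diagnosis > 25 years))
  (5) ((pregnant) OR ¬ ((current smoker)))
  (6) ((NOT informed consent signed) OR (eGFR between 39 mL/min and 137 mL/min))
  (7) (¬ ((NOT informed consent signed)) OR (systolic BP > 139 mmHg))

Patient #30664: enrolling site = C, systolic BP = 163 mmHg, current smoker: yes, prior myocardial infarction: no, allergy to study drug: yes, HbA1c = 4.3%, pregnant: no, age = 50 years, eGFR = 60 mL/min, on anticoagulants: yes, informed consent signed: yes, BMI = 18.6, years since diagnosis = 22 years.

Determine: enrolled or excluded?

Excluded

Atomic conditions:
  BMI < 43.9: 18.6 < 43.9 is true
  prior myocardial infarction: no → false
  HbA1c < 11.4%: 4.3 < 11.4 is true
  years since diagnosis > 8 years: 22 > 8 is true
  NOT allergy to study drug: yes → false
  BMI ≥ 39.5: 18.6 ≥ 39.5 is false
  on anticoagulants: yes → true
  years since diagnosis > 25 years: 22 > 25 is false
  pregnant: no → false
  current smoker: yes → true
  NOT informed consent signed: yes → false
  eGFR between 39 mL/min and 137 mL/min: 60 in [39, 137] is true
  systolic BP > 139 mmHg: 163 > 139 is true
Combine:
[1] true OR false = true
[2.1] NOT true = false
[2] false OR true = true
[3.1] NOT false = true
[3.2] NOT false = true
[3] true OR true = true
[4] true OR false = true
[5.2] NOT true = false
[5] false OR false = false
[6] false OR true = true
[7.1] NOT false = true
[7] true OR true = true
[root] true AND true AND true AND true AND false AND true AND true = false
Overall: false → excluded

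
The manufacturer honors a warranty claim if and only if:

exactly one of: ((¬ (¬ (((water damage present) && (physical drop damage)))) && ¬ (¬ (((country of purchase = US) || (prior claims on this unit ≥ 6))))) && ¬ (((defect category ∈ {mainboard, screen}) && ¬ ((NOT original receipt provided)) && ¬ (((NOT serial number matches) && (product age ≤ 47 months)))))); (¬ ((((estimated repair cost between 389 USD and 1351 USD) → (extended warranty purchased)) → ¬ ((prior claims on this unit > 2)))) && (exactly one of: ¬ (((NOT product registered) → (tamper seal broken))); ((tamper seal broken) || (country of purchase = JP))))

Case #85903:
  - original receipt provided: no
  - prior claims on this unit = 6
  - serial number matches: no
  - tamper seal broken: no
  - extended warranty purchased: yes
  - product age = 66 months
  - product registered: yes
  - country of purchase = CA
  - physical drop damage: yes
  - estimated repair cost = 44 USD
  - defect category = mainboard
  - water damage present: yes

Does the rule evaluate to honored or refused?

Atomic conditions:
  water damage present: yes → true
  physical drop damage: yes → true
  country of purchase = US: CA == US is false
  prior claims on this unit ≥ 6: 6 ≥ 6 is true
  defect category ∈ {mainboard, screen}: mainboard is in the set → true
  NOT original receipt provided: no → true
  NOT serial number matches: no → true
  product age ≤ 47 months: 66 ≤ 47 is false
  estimated repair cost between 389 USD and 1351 USD: 44 in [389, 1351] is false
  extended warranty purchased: yes → true
  prior claims on this unit > 2: 6 > 2 is true
  NOT product registered: yes → false
  tamper seal broken: no → false
  country of purchase = JP: CA == JP is false
Combine:
[1.1.1.1.1] true AND true = true
[1.1.1.1] NOT true = false
[1.1.1] NOT false = true
[1.1.2.1.1] false OR true = true
[1.1.2.1] NOT true = false
[1.1.2] NOT false = true
[1.1] true AND true = true
[1.2.1.2] NOT true = false
[1.2.1.3.1] true AND false = false
[1.2.1.3] NOT false = true
[1.2.1] true AND false AND true = false
[1.2] NOT false = true
[1] true AND true = true
[2.1.1.1] false → true (antecedent false ⇒ implication holds) = true
[2.1.1.2] NOT true = false
[2.1.1] true → false = false
[2.1] NOT false = true
[2.2.1.1] false → false (antecedent false ⇒ implication holds) = true
[2.2.1] NOT true = false
[2.2.2] false OR false = false
[2.2] exactly-one(false, false) = false
[2] true AND false = false
[root] exactly-one(true, false) = true
Overall: true → honored

Honored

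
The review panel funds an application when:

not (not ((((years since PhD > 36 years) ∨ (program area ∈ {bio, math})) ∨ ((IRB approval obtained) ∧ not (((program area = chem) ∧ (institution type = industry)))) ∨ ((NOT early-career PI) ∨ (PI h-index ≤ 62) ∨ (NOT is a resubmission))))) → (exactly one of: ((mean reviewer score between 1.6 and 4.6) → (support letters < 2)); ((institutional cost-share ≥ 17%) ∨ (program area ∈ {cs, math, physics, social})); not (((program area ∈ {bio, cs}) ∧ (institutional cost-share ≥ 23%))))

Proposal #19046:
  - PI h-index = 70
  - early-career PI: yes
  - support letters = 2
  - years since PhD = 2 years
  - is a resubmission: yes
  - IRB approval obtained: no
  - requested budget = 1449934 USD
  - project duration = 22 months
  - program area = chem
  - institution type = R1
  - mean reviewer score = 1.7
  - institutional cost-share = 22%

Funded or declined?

Atomic conditions:
  years since PhD > 36 years: 2 > 36 is false
  program area ∈ {bio, math}: chem is not in the set → false
  IRB approval obtained: no → false
  program area = chem: chem == chem is true
  institution type = industry: R1 == industry is false
  NOT early-career PI: yes → false
  PI h-index ≤ 62: 70 ≤ 62 is false
  NOT is a resubmission: yes → false
  mean reviewer score between 1.6 and 4.6: 1.7 in [1.6, 4.6] is true
  support letters < 2: 2 < 2 is false
  institutional cost-share ≥ 17%: 22 ≥ 17 is true
  program area ∈ {cs, math, physics, social}: chem is not in the set → false
  program area ∈ {bio, cs}: chem is not in the set → false
  institutional cost-share ≥ 23%: 22 ≥ 23 is false
Combine:
[1.1.1.1] false OR false = false
[1.1.1.2.2.1] true AND false = false
[1.1.1.2.2] NOT false = true
[1.1.1.2] false AND true = false
[1.1.1.3] false OR false OR false = false
[1.1.1] false OR false OR false = false
[1.1] NOT false = true
[1] NOT true = false
[2.1] true → false = false
[2.2] true OR false = true
[2.3.1] false AND false = false
[2.3] NOT false = true
[2] exactly-one(false, true, true) = false
[root] false → false (antecedent false ⇒ implication holds) = true
Overall: true → funded

Funded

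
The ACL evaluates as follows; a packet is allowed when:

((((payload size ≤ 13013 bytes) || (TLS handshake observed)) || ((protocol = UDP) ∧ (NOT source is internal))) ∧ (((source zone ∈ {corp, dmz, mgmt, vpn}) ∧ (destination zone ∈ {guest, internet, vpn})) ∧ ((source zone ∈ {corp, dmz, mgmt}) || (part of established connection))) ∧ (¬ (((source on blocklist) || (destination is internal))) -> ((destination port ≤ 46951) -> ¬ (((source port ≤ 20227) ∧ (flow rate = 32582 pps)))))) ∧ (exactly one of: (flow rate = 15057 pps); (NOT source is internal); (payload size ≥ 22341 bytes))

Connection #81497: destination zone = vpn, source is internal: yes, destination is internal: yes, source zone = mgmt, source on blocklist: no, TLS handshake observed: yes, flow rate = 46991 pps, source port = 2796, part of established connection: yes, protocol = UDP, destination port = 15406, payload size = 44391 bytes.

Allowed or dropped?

Allowed

Atomic conditions:
  payload size ≤ 13013 bytes: 44391 ≤ 13013 is false
  TLS handshake observed: yes → true
  protocol = UDP: UDP == UDP is true
  NOT source is internal: yes → false
  source zone ∈ {corp, dmz, mgmt, vpn}: mgmt is in the set → true
  destination zone ∈ {guest, internet, vpn}: vpn is in the set → true
  source zone ∈ {corp, dmz, mgmt}: mgmt is in the set → true
  part of established connection: yes → true
  source on blocklist: no → false
  destination is internal: yes → true
  destination port ≤ 46951: 15406 ≤ 46951 is true
  source port ≤ 20227: 2796 ≤ 20227 is true
  flow rate = 32582 pps: 46991 == 32582 is false
  flow rate = 15057 pps: 46991 == 15057 is false
  payload size ≥ 22341 bytes: 44391 ≥ 22341 is true
Combine:
[1.1.1] false OR true = true
[1.1.2] true AND false = false
[1.1] true OR false = true
[1.2.1] true AND true = true
[1.2.2] true OR true = true
[1.2] true AND true = true
[1.3.1.1] false OR true = true
[1.3.1] NOT true = false
[1.3.2.2.1] true AND false = false
[1.3.2.2] NOT false = true
[1.3.2] true → true = true
[1.3] false → true (antecedent false ⇒ implication holds) = true
[1] true AND true AND true = true
[2] exactly-one(false, false, true) = true
[root] true AND true = true
Overall: true → allowed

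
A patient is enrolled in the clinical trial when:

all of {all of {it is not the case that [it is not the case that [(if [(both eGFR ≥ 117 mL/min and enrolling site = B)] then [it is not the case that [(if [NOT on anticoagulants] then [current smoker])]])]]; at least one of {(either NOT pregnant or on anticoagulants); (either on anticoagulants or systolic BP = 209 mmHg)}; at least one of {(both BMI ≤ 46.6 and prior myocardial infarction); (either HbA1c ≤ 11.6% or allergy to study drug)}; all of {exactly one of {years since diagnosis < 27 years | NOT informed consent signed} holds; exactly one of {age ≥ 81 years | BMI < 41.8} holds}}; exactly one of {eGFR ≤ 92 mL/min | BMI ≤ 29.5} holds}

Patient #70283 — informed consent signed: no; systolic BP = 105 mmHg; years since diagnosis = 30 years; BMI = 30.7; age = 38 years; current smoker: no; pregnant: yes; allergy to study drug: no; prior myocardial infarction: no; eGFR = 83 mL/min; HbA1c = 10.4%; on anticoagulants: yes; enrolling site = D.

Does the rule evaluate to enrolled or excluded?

Atomic conditions:
  eGFR ≥ 117 mL/min: 83 ≥ 117 is false
  enrolling site = B: D == B is false
  NOT on anticoagulants: yes → false
  current smoker: no → false
  NOT pregnant: yes → false
  on anticoagulants: yes → true
  systolic BP = 209 mmHg: 105 == 209 is false
  BMI ≤ 46.6: 30.7 ≤ 46.6 is true
  prior myocardial infarction: no → false
  HbA1c ≤ 11.6%: 10.4 ≤ 11.6 is true
  allergy to study drug: no → false
  years since diagnosis < 27 years: 30 < 27 is false
  NOT informed consent signed: no → true
  age ≥ 81 years: 38 ≥ 81 is false
  BMI < 41.8: 30.7 < 41.8 is true
  eGFR ≤ 92 mL/min: 83 ≤ 92 is true
  BMI ≤ 29.5: 30.7 ≤ 29.5 is false
Combine:
[1.1.1.1.1] false AND false = false
[1.1.1.1.2.1] false → false (antecedent false ⇒ implication holds) = true
[1.1.1.1.2] NOT true = false
[1.1.1.1] false → false (antecedent false ⇒ implication holds) = true
[1.1.1] NOT true = false
[1.1] NOT false = true
[1.2.1] false OR true = true
[1.2.2] true OR false = true
[1.2] true OR true = true
[1.3.1] true AND false = false
[1.3.2] true OR false = true
[1.3] false OR true = true
[1.4.1] exactly-one(false, true) = true
[1.4.2] exactly-one(false, true) = true
[1.4] true AND true = true
[1] true AND true AND true AND true = true
[2] exactly-one(true, false) = true
[root] true AND true = true
Overall: true → enrolled

Enrolled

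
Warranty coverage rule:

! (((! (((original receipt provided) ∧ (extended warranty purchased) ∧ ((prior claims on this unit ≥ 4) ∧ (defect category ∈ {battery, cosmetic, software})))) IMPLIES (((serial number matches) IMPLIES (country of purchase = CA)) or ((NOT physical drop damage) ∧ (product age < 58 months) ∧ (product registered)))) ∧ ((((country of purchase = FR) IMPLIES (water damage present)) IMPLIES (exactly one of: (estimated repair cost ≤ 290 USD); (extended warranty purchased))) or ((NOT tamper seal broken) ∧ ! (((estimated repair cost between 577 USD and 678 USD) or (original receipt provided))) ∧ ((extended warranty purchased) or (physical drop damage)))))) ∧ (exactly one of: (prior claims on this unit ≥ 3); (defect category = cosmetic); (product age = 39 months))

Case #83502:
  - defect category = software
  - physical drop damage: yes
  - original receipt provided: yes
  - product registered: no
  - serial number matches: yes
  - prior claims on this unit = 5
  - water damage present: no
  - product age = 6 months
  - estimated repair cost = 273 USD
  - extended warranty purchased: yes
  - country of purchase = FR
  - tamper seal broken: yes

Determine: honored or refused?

Atomic conditions:
  original receipt provided: yes → true
  extended warranty purchased: yes → true
  prior claims on this unit ≥ 4: 5 ≥ 4 is true
  defect category ∈ {battery, cosmetic, software}: software is in the set → true
  serial number matches: yes → true
  country of purchase = CA: FR == CA is false
  NOT physical drop damage: yes → false
  product age < 58 months: 6 < 58 is true
  product registered: no → false
  country of purchase = FR: FR == FR is true
  water damage present: no → false
  estimated repair cost ≤ 290 USD: 273 ≤ 290 is true
  NOT tamper seal broken: yes → false
  estimated repair cost between 577 USD and 678 USD: 273 in [577, 678] is false
  physical drop damage: yes → true
  prior claims on this unit ≥ 3: 5 ≥ 3 is true
  defect category = cosmetic: software == cosmetic is false
  product age = 39 months: 6 == 39 is false
Combine:
[1.1.1.1.1.3] true AND true = true
[1.1.1.1.1] true AND true AND true = true
[1.1.1.1] NOT true = false
[1.1.1.2.1] true → false = false
[1.1.1.2.2] false AND true AND false = false
[1.1.1.2] false OR false = false
[1.1.1] false → false (antecedent false ⇒ implication holds) = true
[1.1.2.1.1] true → false = false
[1.1.2.1.2] exactly-one(true, true) = false
[1.1.2.1] false → false (antecedent false ⇒ implication holds) = true
[1.1.2.2.2.1] false OR true = true
[1.1.2.2.2] NOT true = false
[1.1.2.2.3] true OR true = true
[1.1.2.2] false AND false AND true = false
[1.1.2] true OR false = true
[1.1] true AND true = true
[1] NOT true = false
[2] exactly-one(true, false, false) = true
[root] false AND true = false
Overall: false → refused

Refused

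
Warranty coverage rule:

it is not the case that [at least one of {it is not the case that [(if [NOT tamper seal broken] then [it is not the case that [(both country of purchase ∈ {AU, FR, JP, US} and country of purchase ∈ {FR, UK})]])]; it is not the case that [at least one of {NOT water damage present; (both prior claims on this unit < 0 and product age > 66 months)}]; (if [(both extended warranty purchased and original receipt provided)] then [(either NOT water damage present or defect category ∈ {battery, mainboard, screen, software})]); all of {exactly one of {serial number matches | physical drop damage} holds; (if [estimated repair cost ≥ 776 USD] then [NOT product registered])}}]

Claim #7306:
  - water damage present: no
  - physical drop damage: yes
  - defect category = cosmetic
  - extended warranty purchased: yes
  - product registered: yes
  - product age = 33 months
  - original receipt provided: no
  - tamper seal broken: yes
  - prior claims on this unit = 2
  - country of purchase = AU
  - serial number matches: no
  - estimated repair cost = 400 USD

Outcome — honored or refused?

Atomic conditions:
  NOT tamper seal broken: yes → false
  country of purchase ∈ {AU, FR, JP, US}: AU is in the set → true
  country of purchase ∈ {FR, UK}: AU is not in the set → false
  NOT water damage present: no → true
  prior claims on this unit < 0: 2 < 0 is false
  product age > 66 months: 33 > 66 is false
  extended warranty purchased: yes → true
  original receipt provided: no → false
  defect category ∈ {battery, mainboard, screen, software}: cosmetic is not in the set → false
  serial number matches: no → false
  physical drop damage: yes → true
  estimated repair cost ≥ 776 USD: 400 ≥ 776 is false
  NOT product registered: yes → false
Combine:
[1.1.1.2.1] true AND false = false
[1.1.1.2] NOT false = true
[1.1.1] false → true (antecedent false ⇒ implication holds) = true
[1.1] NOT true = false
[1.2.1.2] false AND false = false
[1.2.1] true OR false = true
[1.2] NOT true = false
[1.3.1] true AND false = false
[1.3.2] true OR false = true
[1.3] false → true (antecedent false ⇒ implication holds) = true
[1.4.1] exactly-one(false, true) = true
[1.4.2] false → false (antecedent false ⇒ implication holds) = true
[1.4] true AND true = true
[1] false OR false OR true OR true = true
[root] NOT true = false
Overall: false → refused

Refused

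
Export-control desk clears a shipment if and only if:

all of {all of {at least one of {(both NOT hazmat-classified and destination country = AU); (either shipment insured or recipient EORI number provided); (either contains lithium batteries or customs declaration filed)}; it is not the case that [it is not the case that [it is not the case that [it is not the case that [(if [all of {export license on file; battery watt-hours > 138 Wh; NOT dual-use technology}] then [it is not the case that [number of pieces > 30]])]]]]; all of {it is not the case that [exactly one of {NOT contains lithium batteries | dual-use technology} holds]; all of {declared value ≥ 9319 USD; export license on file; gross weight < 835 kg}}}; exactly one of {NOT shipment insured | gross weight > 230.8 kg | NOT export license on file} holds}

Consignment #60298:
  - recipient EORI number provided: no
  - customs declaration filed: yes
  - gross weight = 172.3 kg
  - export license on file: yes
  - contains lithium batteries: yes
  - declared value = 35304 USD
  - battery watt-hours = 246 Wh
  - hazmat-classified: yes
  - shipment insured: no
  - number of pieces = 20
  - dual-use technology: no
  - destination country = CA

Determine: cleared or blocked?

Atomic conditions:
  NOT hazmat-classified: yes → false
  destination country = AU: CA == AU is false
  shipment insured: no → false
  recipient EORI number provided: no → false
  contains lithium batteries: yes → true
  customs declaration filed: yes → true
  export license on file: yes → true
  battery watt-hours > 138 Wh: 246 > 138 is true
  NOT dual-use technology: no → true
  number of pieces > 30: 20 > 30 is false
  NOT contains lithium batteries: yes → false
  dual-use technology: no → false
  declared value ≥ 9319 USD: 35304 ≥ 9319 is true
  gross weight < 835 kg: 172.3 < 835 is true
  NOT shipment insured: no → true
  gross weight > 230.8 kg: 172.3 > 230.8 is false
  NOT export license on file: yes → false
Combine:
[1.1.1] false AND false = false
[1.1.2] false OR false = false
[1.1.3] true OR true = true
[1.1] false OR false OR true = true
[1.2.1.1.1.1.1] true AND true AND true = true
[1.2.1.1.1.1.2] NOT false = true
[1.2.1.1.1.1] true → true = true
[1.2.1.1.1] NOT true = false
[1.2.1.1] NOT false = true
[1.2.1] NOT true = false
[1.2] NOT false = true
[1.3.1.1] exactly-one(false, false) = false
[1.3.1] NOT false = true
[1.3.2] true AND true AND true = true
[1.3] true AND true = true
[1] true AND true AND true = true
[2] exactly-one(true, false, false) = true
[root] true AND true = true
Overall: true → cleared

Cleared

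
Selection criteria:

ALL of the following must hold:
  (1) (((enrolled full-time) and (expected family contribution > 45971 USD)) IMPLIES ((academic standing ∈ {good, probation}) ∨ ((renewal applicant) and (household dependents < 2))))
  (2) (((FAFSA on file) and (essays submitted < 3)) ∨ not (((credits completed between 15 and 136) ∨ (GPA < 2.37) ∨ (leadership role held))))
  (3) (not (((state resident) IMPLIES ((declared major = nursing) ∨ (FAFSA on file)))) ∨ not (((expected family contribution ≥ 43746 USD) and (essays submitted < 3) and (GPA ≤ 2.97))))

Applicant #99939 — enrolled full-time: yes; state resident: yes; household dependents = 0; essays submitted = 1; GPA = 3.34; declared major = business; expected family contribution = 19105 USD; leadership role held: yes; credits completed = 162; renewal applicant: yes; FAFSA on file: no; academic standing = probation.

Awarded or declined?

Atomic conditions:
  enrolled full-time: yes → true
  expected family contribution > 45971 USD: 19105 > 45971 is false
  academic standing ∈ {good, probation}: probation is in the set → true
  renewal applicant: yes → true
  household dependents < 2: 0 < 2 is true
  FAFSA on file: no → false
  essays submitted < 3: 1 < 3 is true
  credits completed between 15 and 136: 162 in [15, 136] is false
  GPA < 2.37: 3.34 < 2.37 is false
  leadership role held: yes → true
  state resident: yes → true
  declared major = nursing: business == nursing is false
  expected family contribution ≥ 43746 USD: 19105 ≥ 43746 is false
  GPA ≤ 2.97: 3.34 ≤ 2.97 is false
Combine:
[1.1] true AND false = false
[1.2.2] true AND true = true
[1.2] true OR true = true
[1] false → true (antecedent false ⇒ implication holds) = true
[2.1] false AND true = false
[2.2.1] false OR false OR true = true
[2.2] NOT true = false
[2] false OR false = false
[3.1.1.2] false OR false = false
[3.1.1] true → false = false
[3.1] NOT false = true
[3.2.1] false AND true AND false = false
[3.2] NOT false = true
[3] true OR true = true
[root] true AND false AND true = false
Overall: false → declined

Declined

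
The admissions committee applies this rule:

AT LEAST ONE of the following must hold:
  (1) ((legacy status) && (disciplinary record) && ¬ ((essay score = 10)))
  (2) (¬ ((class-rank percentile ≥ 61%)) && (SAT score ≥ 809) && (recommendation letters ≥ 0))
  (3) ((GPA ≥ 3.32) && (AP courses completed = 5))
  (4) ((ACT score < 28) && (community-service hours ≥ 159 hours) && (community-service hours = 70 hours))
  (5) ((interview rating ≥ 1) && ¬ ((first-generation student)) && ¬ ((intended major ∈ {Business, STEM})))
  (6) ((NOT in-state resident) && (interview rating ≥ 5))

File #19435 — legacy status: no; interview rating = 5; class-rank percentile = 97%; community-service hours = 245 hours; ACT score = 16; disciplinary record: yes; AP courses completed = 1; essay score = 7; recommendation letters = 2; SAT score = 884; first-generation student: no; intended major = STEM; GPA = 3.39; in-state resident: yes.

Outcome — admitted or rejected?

Rejected

Atomic conditions:
  legacy status: no → false
  disciplinary record: yes → true
  essay score = 10: 7 == 10 is false
  class-rank percentile ≥ 61%: 97 ≥ 61 is true
  SAT score ≥ 809: 884 ≥ 809 is true
  recommendation letters ≥ 0: 2 ≥ 0 is true
  GPA ≥ 3.32: 3.39 ≥ 3.32 is true
  AP courses completed = 5: 1 == 5 is false
  ACT score < 28: 16 < 28 is true
  community-service hours ≥ 159 hours: 245 ≥ 159 is true
  community-service hours = 70 hours: 245 == 70 is false
  interview rating ≥ 1: 5 ≥ 1 is true
  first-generation student: no → false
  intended major ∈ {Business, STEM}: STEM is in the set → true
  NOT in-state resident: yes → false
  interview rating ≥ 5: 5 ≥ 5 is true
Combine:
[1.3] NOT false = true
[1] false AND true AND true = false
[2.1] NOT true = false
[2] false AND true AND true = false
[3] true AND false = false
[4] true AND true AND false = false
[5.2] NOT false = true
[5.3] NOT true = false
[5] true AND true AND false = false
[6] false AND true = false
[root] false OR false OR false OR false OR false OR false = false
Overall: false → rejected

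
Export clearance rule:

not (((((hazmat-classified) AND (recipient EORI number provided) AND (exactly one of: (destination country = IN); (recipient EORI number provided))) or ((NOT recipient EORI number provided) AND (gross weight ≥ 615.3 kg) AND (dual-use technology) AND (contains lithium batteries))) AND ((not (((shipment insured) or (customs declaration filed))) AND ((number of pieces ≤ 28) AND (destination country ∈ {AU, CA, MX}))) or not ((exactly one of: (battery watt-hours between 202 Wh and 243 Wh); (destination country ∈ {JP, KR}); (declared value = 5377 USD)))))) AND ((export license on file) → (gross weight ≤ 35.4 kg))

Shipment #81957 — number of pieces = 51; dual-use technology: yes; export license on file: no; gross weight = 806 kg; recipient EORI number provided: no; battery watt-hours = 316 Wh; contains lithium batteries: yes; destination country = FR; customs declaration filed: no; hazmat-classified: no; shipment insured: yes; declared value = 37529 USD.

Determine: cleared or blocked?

Blocked

Atomic conditions:
  hazmat-classified: no → false
  recipient EORI number provided: no → false
  destination country = IN: FR == IN is false
  NOT recipient EORI number provided: no → true
  gross weight ≥ 615.3 kg: 806 ≥ 615.3 is true
  dual-use technology: yes → true
  contains lithium batteries: yes → true
  shipment insured: yes → true
  customs declaration filed: no → false
  number of pieces ≤ 28: 51 ≤ 28 is false
  destination country ∈ {AU, CA, MX}: FR is not in the set → false
  battery watt-hours between 202 Wh and 243 Wh: 316 in [202, 243] is false
  destination country ∈ {JP, KR}: FR is not in the set → false
  declared value = 5377 USD: 37529 == 5377 is false
  export license on file: no → false
  gross weight ≤ 35.4 kg: 806 ≤ 35.4 is false
Combine:
[1.1.1.1.3] exactly-one(false, false) = false
[1.1.1.1] false AND false AND false = false
[1.1.1.2] true AND true AND true AND true = true
[1.1.1] false OR true = true
[1.1.2.1.1.1] true OR false = true
[1.1.2.1.1] NOT true = false
[1.1.2.1.2] false AND false = false
[1.1.2.1] false AND false = false
[1.1.2.2.1] exactly-one(false, false, false) = false
[1.1.2.2] NOT false = true
[1.1.2] false OR true = true
[1.1] true AND true = true
[1] NOT true = false
[2] false → false (antecedent false ⇒ implication holds) = true
[root] false AND true = false
Overall: false → blocked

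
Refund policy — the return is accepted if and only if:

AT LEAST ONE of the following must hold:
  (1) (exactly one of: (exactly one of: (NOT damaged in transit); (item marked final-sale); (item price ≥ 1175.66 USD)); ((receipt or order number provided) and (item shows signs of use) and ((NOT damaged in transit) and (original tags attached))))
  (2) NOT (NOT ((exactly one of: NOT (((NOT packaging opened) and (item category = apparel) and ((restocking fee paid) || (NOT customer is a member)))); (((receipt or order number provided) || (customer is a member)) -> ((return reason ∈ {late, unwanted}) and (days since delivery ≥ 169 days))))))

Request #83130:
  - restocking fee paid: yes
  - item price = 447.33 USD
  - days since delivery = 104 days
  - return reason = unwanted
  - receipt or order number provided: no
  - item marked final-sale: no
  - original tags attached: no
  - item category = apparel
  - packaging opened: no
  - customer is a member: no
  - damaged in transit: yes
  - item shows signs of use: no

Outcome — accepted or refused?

Atomic conditions:
  NOT damaged in transit: yes → false
  item marked final-sale: no → false
  item price ≥ 1175.66 USD: 447.33 ≥ 1175.66 is false
  receipt or order number provided: no → false
  item shows signs of use: no → false
  original tags attached: no → false
  NOT packaging opened: no → true
  item category = apparel: apparel == apparel is true
  restocking fee paid: yes → true
  NOT customer is a member: no → true
  customer is a member: no → false
  return reason ∈ {late, unwanted}: unwanted is in the set → true
  days since delivery ≥ 169 days: 104 ≥ 169 is false
Combine:
[1.1] exactly-one(false, false, false) = false
[1.2.3] false AND false = false
[1.2] false AND false AND false = false
[1] exactly-one(false, false) = false
[2.1.1.1.1.3] true OR true = true
[2.1.1.1.1] true AND true AND true = true
[2.1.1.1] NOT true = false
[2.1.1.2.1] false OR false = false
[2.1.1.2.2] true AND false = false
[2.1.1.2] false → false (antecedent false ⇒ implication holds) = true
[2.1.1] exactly-one(false, true) = true
[2.1] NOT true = false
[2] NOT false = true
[root] false OR true = true
Overall: true → accepted

Accepted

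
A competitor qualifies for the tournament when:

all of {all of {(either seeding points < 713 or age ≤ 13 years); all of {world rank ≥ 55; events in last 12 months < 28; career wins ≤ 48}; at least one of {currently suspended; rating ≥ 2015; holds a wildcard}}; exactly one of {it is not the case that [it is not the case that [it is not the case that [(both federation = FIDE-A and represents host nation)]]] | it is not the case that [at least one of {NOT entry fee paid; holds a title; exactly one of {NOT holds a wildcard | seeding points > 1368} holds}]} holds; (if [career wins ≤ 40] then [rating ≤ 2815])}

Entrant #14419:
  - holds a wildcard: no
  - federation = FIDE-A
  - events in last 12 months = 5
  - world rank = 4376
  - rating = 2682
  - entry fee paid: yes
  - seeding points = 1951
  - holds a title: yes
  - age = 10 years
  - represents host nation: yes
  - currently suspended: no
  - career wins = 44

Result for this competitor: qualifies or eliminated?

Eliminated

Atomic conditions:
  seeding points < 713: 1951 < 713 is false
  age ≤ 13 years: 10 ≤ 13 is true
  world rank ≥ 55: 4376 ≥ 55 is true
  events in last 12 months < 28: 5 < 28 is true
  career wins ≤ 48: 44 ≤ 48 is true
  currently suspended: no → false
  rating ≥ 2015: 2682 ≥ 2015 is true
  holds a wildcard: no → false
  federation = FIDE-A: FIDE-A == FIDE-A is true
  represents host nation: yes → true
  NOT entry fee paid: yes → false
  holds a title: yes → true
  NOT holds a wildcard: no → true
  seeding points > 1368: 1951 > 1368 is true
  career wins ≤ 40: 44 ≤ 40 is false
  rating ≤ 2815: 2682 ≤ 2815 is true
Combine:
[1.1] false OR true = true
[1.2] true AND true AND true = true
[1.3] false OR true OR false = true
[1] true AND true AND true = true
[2.1.1.1.1] true AND true = true
[2.1.1.1] NOT true = false
[2.1.1] NOT false = true
[2.1] NOT true = false
[2.2.1.3] exactly-one(true, true) = false
[2.2.1] false OR true OR false = true
[2.2] NOT true = false
[2] exactly-one(false, false) = false
[3] false → true (antecedent false ⇒ implication holds) = true
[root] true AND false AND true = false
Overall: false → eliminated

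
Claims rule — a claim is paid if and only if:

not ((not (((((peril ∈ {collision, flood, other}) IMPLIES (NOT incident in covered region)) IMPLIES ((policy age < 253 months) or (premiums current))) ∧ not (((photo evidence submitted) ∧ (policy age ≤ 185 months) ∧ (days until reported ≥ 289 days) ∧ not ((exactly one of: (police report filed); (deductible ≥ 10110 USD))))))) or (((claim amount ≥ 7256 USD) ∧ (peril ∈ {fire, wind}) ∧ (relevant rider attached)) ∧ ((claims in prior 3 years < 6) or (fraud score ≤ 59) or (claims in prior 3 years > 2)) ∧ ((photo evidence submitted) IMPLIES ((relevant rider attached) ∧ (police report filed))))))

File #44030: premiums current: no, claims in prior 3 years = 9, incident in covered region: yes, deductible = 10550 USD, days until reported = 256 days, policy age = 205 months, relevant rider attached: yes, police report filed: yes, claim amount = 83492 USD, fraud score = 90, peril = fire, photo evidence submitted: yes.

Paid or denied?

Denied

Atomic conditions:
  peril ∈ {collision, flood, other}: fire is not in the set → false
  NOT incident in covered region: yes → false
  policy age < 253 months: 205 < 253 is true
  premiums current: no → false
  photo evidence submitted: yes → true
  policy age ≤ 185 months: 205 ≤ 185 is false
  days until reported ≥ 289 days: 256 ≥ 289 is false
  police report filed: yes → true
  deductible ≥ 10110 USD: 10550 ≥ 10110 is true
  claim amount ≥ 7256 USD: 83492 ≥ 7256 is true
  peril ∈ {fire, wind}: fire is in the set → true
  relevant rider attached: yes → true
  claims in prior 3 years < 6: 9 < 6 is false
  fraud score ≤ 59: 90 ≤ 59 is false
  claims in prior 3 years > 2: 9 > 2 is true
Combine:
[1.1.1.1.1] false → false (antecedent false ⇒ implication holds) = true
[1.1.1.1.2] true OR false = true
[1.1.1.1] true → true = true
[1.1.1.2.1.4.1] exactly-one(true, true) = false
[1.1.1.2.1.4] NOT false = true
[1.1.1.2.1] true AND false AND false AND true = false
[1.1.1.2] NOT false = true
[1.1.1] true AND true = true
[1.1] NOT true = false
[1.2.1] true AND true AND true = true
[1.2.2] false OR false OR true = true
[1.2.3.2] true AND true = true
[1.2.3] true → true = true
[1.2] true AND true AND true = true
[1] false OR true = true
[root] NOT true = false
Overall: false → denied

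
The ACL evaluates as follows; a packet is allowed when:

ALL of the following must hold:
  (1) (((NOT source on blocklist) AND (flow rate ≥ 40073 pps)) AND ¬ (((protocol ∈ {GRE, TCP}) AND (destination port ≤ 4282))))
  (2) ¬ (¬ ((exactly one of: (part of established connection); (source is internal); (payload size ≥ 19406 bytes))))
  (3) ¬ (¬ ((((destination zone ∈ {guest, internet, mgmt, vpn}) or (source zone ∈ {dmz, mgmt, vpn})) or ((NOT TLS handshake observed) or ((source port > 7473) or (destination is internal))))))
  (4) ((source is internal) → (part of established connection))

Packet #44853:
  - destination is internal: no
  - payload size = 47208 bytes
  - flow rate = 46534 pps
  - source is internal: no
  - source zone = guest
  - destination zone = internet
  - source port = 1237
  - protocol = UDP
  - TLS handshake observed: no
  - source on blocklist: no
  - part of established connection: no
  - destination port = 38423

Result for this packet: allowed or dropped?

Allowed

Atomic conditions:
  NOT source on blocklist: no → true
  flow rate ≥ 40073 pps: 46534 ≥ 40073 is true
  protocol ∈ {GRE, TCP}: UDP is not in the set → false
  destination port ≤ 4282: 38423 ≤ 4282 is false
  part of established connection: no → false
  source is internal: no → false
  payload size ≥ 19406 bytes: 47208 ≥ 19406 is true
  destination zone ∈ {guest, internet, mgmt, vpn}: internet is in the set → true
  source zone ∈ {dmz, mgmt, vpn}: guest is not in the set → false
  NOT TLS handshake observed: no → true
  source port > 7473: 1237 > 7473 is false
  destination is internal: no → false
Combine:
[1.1] true AND true = true
[1.2.1] false AND false = false
[1.2] NOT false = true
[1] true AND true = true
[2.1.1] exactly-one(false, false, true) = true
[2.1] NOT true = false
[2] NOT false = true
[3.1.1.1] true OR false = true
[3.1.1.2.2] false OR false = false
[3.1.1.2] true OR false = true
[3.1.1] true OR true = true
[3.1] NOT true = false
[3] NOT false = true
[4] false → false (antecedent false ⇒ implication holds) = true
[root] true AND true AND true AND true = true
Overall: true → allowed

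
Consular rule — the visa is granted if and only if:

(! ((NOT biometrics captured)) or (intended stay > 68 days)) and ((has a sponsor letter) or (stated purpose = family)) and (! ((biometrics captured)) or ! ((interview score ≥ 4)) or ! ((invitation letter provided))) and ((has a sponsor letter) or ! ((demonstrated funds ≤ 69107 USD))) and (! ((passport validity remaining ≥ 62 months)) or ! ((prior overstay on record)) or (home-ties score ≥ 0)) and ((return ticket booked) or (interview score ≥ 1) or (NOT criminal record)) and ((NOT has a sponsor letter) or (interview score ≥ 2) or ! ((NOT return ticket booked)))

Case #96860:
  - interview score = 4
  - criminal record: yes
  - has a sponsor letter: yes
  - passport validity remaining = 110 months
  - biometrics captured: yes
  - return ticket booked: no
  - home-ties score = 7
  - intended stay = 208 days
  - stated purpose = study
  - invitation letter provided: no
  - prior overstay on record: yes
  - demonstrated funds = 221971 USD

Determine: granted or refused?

Atomic conditions:
  NOT biometrics captured: yes → false
  intended stay > 68 days: 208 > 68 is true
  has a sponsor letter: yes → true
  stated purpose = family: study == family is false
  biometrics captured: yes → true
  interview score ≥ 4: 4 ≥ 4 is true
  invitation letter provided: no → false
  demonstrated funds ≤ 69107 USD: 221971 ≤ 69107 is false
  passport validity remaining ≥ 62 months: 110 ≥ 62 is true
  prior overstay on record: yes → true
  home-ties score ≥ 0: 7 ≥ 0 is true
  return ticket booked: no → false
  interview score ≥ 1: 4 ≥ 1 is true
  NOT criminal record: yes → false
  NOT has a sponsor letter: yes → false
  interview score ≥ 2: 4 ≥ 2 is true
  NOT return ticket booked: no → true
Combine:
[1.1] NOT false = true
[1] true OR true = true
[2] true OR false = true
[3.1] NOT true = false
[3.2] NOT true = false
[3.3] NOT false = true
[3] false OR false OR true = true
[4.2] NOT false = true
[4] true OR true = true
[5.1] NOT true = false
[5.2] NOT true = false
[5] false OR false OR true = true
[6] false OR true OR false = true
[7.3] NOT true = false
[7] false OR true OR false = true
[root] true AND true AND true AND true AND true AND true AND true = true
Overall: true → granted

Granted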